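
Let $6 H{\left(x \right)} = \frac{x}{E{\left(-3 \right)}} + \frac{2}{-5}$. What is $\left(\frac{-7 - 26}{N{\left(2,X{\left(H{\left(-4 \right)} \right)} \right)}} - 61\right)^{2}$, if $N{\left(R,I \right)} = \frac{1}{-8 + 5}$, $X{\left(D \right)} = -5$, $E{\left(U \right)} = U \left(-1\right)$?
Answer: $1444$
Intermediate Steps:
$E{\left(U \right)} = - U$
$H{\left(x \right)} = - \frac{1}{15} + \frac{x}{18}$ ($H{\left(x \right)} = \frac{\frac{x}{\left(-1\right) \left(-3\right)} + \frac{2}{-5}}{6} = \frac{\frac{x}{3} + 2 \left(- \frac{1}{5}\right)}{6} = \frac{x \frac{1}{3} - \frac{2}{5}}{6} = \frac{\frac{x}{3} - \frac{2}{5}}{6} = \frac{- \frac{2}{5} + \frac{x}{3}}{6} = - \frac{1}{15} + \frac{x}{18}$)
$N{\left(R,I \right)} = - \frac{1}{3}$ ($N{\left(R,I \right)} = \frac{1}{-3} = - \frac{1}{3}$)
$\left(\frac{-7 - 26}{N{\left(2,X{\left(H{\left(-4 \right)} \right)} \right)}} - 61\right)^{2} = \left(\frac{-7 - 26}{- \frac{1}{3}} - 61\right)^{2} = \left(\left(-7 - 26\right) \left(-3\right) - 61\right)^{2} = \left(\left(-33\right) \left(-3\right) - 61\right)^{2} = \left(99 - 61\right)^{2} = 38^{2} = 1444$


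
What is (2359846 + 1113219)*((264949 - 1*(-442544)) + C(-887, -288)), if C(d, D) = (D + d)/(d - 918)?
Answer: 887038888722520/361 ≈ 2.4572e+12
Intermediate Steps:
C(d, D) = (D + d)/(-918 + d)
(2359846 + 1113219)*((264949 - 1*(-442544)) + C(-887, -288)) = (2359846 + 1113219)*((264949 - 1*(-442544)) + (-288 - 887)/(-918 - 887)) = 3473065*((264949 + 442544) - 1175/(-1805)) = 3473065*(707493 - 1/1805*(-1175)) = 3473065*(707493 + 235/361) = 3473065*(255405208/361) = 887038888722520/361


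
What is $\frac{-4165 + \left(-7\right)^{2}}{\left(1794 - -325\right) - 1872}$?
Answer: $- \frac{4116}{247} \approx -16.664$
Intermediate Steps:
$\frac{-4165 + \left(-7\right)^{2}}{\left(1794 - -325\right) - 1872} = \frac{-4165 + 49}{\left(1794 + 325\right) - 1872} = - \frac{4116}{2119 - 1872} = - \frac{4116}{247}$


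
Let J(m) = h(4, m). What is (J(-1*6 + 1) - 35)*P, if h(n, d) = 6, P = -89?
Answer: 2581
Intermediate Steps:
J(m) = 6
(J(-1*6 + 1) - 35)*P = (6 - 35)*(-89) = -29*(-89) = 2581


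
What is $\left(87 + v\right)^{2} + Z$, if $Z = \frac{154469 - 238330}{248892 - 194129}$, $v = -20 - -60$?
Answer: $\frac{883188566}{54763} \approx 16127.0$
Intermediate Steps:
$v = 40$ ($v = -20 + 60 = 40$)
$Z = - \frac{83861}{54763} \approx -1.5313$
$\left(87 + v\right)^{2} + Z = \left(87 + 40\right)^{2} - \frac{83861}{54763} = 127^{2} - \frac{83861}{54763} = 16129 - \frac{83861}{54763} = \frac{883188566}{54763}$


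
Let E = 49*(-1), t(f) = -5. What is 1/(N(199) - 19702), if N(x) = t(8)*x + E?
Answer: -1/20746 ≈ -4.8202e-5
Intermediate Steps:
E = -49
N(x) = -49 - 5*x (N(x) = -5*x - 49 = -49 - 5*x)
1/(N(199) - 19702) = 1/((-49 - 5*199) - 19702) = 1/((-49 - 995) - 19702) = 1/(-1044 - 19702) = 1/(-20746) = -1/20746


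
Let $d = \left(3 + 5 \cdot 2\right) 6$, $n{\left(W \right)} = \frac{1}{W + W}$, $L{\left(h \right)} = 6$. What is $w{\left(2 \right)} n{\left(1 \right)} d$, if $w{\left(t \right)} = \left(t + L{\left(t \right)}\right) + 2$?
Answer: $390$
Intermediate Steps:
$n{\left(W \right)} = \frac{1}{2 W}$
$w{\left(t \right)} = 8 + t$ ($w{\left(t \right)} = \left(t + 6\right) + 2 = \left(6 + t\right) + 2 = 8 + t$)
$d = 78$ ($d = \left(3 + 10\right) 6 = 13 \cdot 6 = 78$)
$w{\left(2 \right)} n{\left(1 \right)} d = \left(8 + 2\right) \frac{1}{2 \cdot 1} \cdot 78 = 10 \cdot \frac{1}{2} \cdot 1 \cdot 78 = 10 \cdot \frac{1}{2} \cdot 78 = 5 \cdot 78 = 390$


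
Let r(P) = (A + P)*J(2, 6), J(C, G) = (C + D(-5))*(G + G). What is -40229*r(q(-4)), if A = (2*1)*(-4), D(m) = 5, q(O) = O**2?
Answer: -27033888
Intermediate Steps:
J(C, G) = 2*G*(5 + C) (J(C, G) = (C + 5)*(G + G) = (5 + C)*(2*G) = 2*G*(5 + C))
A = -8 (A = 2*(-4) = -8)
r(P) = -672 + 84*P (r(P) = (-8 + P)*(2*6*(5 + 2)) = (-8 + P)*(2*6*7) = (-8 + P)*84 = -672 + 84*P)
-40229*r(q(-4)) = -40229*(-672 + 84*(-4)**2) = -40229*(-672 + 84*16) = -40229*(-672 + 1344) = -40229*672 = -27033888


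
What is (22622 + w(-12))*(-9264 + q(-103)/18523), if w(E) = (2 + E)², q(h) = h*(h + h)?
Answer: -3898546554588/18523 ≈ -2.1047e+8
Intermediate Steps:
q(h) = 2*h² (q(h) = h*(2*h) = 2*h²)
(22622 + w(-12))*(-9264 + q(-103)/18523) = (22622 + (2 - 12)²)*(-9264 + (2*(-103)²)/18523) = (22622 + (-10)²)*(-9264 + (2*10609)*(1/18523)) = (22622 + 100)*(-9264 + 21218*(1/18523)) = 22722*(-9264 + 21218/18523) = 22722*(-171575854/18523) = -3898546554588/18523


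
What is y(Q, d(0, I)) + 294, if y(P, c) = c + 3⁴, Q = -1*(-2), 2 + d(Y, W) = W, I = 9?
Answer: 382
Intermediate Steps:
d(Y, W) = -2 + W
Q = 2
y(P, c) = 81 + c (y(P, c) = c + 81 = 81 + c)
y(Q, d(0, I)) + 294 = (81 + (-2 + 9)) + 294 = (81 + 7) + 294 = 88 + 294 = 382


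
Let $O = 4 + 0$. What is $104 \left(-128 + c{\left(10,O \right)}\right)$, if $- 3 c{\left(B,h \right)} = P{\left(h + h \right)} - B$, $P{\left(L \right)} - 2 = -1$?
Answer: $-13000$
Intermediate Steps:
$P{\left(L \right)} = 1$ ($P{\left(L \right)} = 2 - 1 = 1$)
$O = 4$
$c{\left(B,h \right)} = - \frac{1}{3} + \frac{B}{3}$ ($c{\left(B,h \right)} = - \frac{1 - B}{3} = - \frac{1}{3} + \frac{B}{3}$)
$104 \left(-128 + c{\left(10,O \right)}\right) = 104 \left(-128 + \left(- \frac{1}{3} + \frac{1}{3} \cdot 10\right)\right) = 104 \left(-128 + \left(- \frac{1}{3} + \frac{10}{3}\right)\right) = 104 \left(-128 + 3\right) = 104 \left(-125\right) = -13000$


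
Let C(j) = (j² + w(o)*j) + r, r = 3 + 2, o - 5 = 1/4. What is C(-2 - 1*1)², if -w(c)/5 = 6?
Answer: 10816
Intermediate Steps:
o = 21/4 (o = 5 + 1/4 = 5 + 1*(¼) = 5 + ¼ = 21/4 ≈ 5.2500)
w(c) = -30 (w(c) = -5*6 = -30)
r = 5
C(j) = 5 + j² - 30*j (C(j) = (j² - 30*j) + 5 = 5 + j² - 30*j)
C(-2 - 1*1)² = (5 + (-2 - 1*1)² - 30*(-2 - 1*1))² = (5 + (-2 - 1)² - 30*(-2 - 1))² = (5 + (-3)² - 30*(-3))² = (5 + 9 + 90)² = 104² = 10816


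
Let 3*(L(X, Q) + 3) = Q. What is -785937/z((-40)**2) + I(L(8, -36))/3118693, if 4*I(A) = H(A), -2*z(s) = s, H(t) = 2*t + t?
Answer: 2451096211341/2494954400 ≈ 982.42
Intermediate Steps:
H(t) = 3*t
z(s) = -s/2
L(X, Q) = -3 + Q/3
I(A) = 3*A/4 (I(A) = (3*A)/4 = 3*A/4)
-785937/z((-40)**2) + I(L(8, -36))/3118693 = -785937/((-1/2*(-40)**2)) + (3*(-3 + (1/3)*(-36))/4)/3118693 = -785937/((-1/2*1600)) + (3*(-3 - 12)/4)*(1/3118693) = -785937/(-800) + ((3/4)*(-15))*(1/3118693) = -785937*(-1/800) - 45/4*1/3118693 = 785937/800 - 45/12474772 = 2451096211341/2494954400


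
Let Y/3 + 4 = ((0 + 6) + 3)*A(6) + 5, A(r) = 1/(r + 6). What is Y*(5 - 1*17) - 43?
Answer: -106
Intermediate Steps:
A(r) = 1/(6 + r)
Y = 21/4 (Y = -12 + 3*(((0 + 6) + 3)/(6 + 6) + 5) = -12 + 3*((6 + 3)/12 + 5) = -12 + 3*(9*(1/12) + 5) = -12 + 3*(3/4 + 5) = -12 + 3*(23/4) = -12 + 69/4 = 21/4 ≈ 5.2500)
Y*(5 - 1*17) - 43 = 21*(5 - 1*17)/4 - 43 = 21*(5 - 17)/4 - 43 = (21/4)*(-12) - 43 = -63 - 43 = -106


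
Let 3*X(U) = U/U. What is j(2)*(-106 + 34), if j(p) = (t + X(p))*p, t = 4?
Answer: -624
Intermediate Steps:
X(U) = ⅓ (X(U) = (U/U)/3 = (⅓)*1 = ⅓)
j(p) = 13*p/3 (j(p) = (4 + ⅓)*p = 13*p/3)
j(2)*(-106 + 34) = ((13/3)*2)*(-106 + 34) = (26/3)*(-72) = -624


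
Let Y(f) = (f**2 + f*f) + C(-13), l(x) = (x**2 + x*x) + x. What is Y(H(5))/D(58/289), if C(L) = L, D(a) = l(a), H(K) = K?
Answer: 3090277/23490 ≈ 131.56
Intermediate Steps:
l(x) = x + 2*x**2 (l(x) = (x**2 + x**2) + x = 2*x**2 + x = x + 2*x**2)
D(a) = a*(1 + 2*a)
Y(f) = -13 + 2*f**2 (Y(f) = (f**2 + f*f) - 13 = (f**2 + f**2) - 13 = 2*f**2 - 13 = -13 + 2*f**2)
Y(H(5))/D(58/289) = (-13 + 2*5**2)/(((58/289)*(1 + 2*(58/289)))) = (-13 + 2*25)/(((58*(1/289))*(1 + 2*(58*(1/289))))) = (-13 + 50)/((58*(1 + 2*(58/289))/289)) = 37/((58*(1 + 116/289)/289)) = 37/(((58/289)*(405/289))) = 37/(23490/83521) = 37*(83521/23490) = 3090277/23490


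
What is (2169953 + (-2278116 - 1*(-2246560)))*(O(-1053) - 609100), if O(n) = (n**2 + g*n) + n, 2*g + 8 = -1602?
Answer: 2878968787437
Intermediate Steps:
g = -805 (g = -4 + (1/2)*(-1602) = -4 - 801 = -805)
O(n) = n**2 - 804*n (O(n) = (n**2 - 805*n) + n = n**2 - 804*n)
(2169953 + (-2278116 - 1*(-2246560)))*(O(-1053) - 609100) = (2169953 + (-2278116 - 1*(-2246560)))*(-1053*(-804 - 1053) - 609100) = (2169953 + (-2278116 + 2246560))*(-1053*(-1857) - 609100) = (2169953 - 31556)*(1955421 - 609100) = 2138397*1346321 = 2878968787437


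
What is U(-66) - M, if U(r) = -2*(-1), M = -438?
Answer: 440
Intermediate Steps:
U(r) = 2
U(-66) - M = 2 - 1*(-438) = 2 + 438 = 440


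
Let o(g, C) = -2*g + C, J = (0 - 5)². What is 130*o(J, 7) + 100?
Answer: -5490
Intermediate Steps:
J = 25 (J = (-5)² = 25)
o(g, C) = C - 2*g
130*o(J, 7) + 100 = 130*(7 - 2*25) + 100 = 130*(7 - 50) + 100 = 130*(-43) + 100 = -5590 + 100 = -5490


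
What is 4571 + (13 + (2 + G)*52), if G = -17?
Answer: 3804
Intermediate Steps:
4571 + (13 + (2 + G)*52) = 4571 + (13 + (2 - 17)*52) = 4571 + (13 - 15*52) = 4571 + (13 - 780) = 4571 - 767 = 3804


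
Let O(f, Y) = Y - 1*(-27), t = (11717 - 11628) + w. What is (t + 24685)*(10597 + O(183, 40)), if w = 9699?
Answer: 367620072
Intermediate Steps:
t = 9788 (t = (11717 - 11628) + 9699 = 89 + 9699 = 9788)
O(f, Y) = 27 + Y (O(f, Y) = Y + 27 = 27 + Y)
(t + 24685)*(10597 + O(183, 40)) = (9788 + 24685)*(10597 + (27 + 40)) = 34473*(10597 + 67) = 34473*10664 = 367620072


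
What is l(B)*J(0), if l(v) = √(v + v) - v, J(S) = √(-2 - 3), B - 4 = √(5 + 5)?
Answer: I*√5*(-4 + √(8 + 2*√10) - √10) ≈ -7.5523*I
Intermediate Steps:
B = 4 + √10 (B = 4 + √(5 + 5) = 4 + √10 ≈ 7.1623)
J(S) = I*√5 (J(S) = √(-5) = I*√5)
l(v) = -v + √2*√v (l(v) = √(2*v) - v = √2*√v - v = -v + √2*√v)
l(B)*J(0) = (-(4 + √10) + √2*√(4 + √10))*(I*√5) = ((-4 - √10) + √2*√(4 + √10))*(I*√5) = (-4 - √10 + √2*√(4 + √10))*(I*√5) = I*√5*(-4 - √10 + √2*√(4 + √10))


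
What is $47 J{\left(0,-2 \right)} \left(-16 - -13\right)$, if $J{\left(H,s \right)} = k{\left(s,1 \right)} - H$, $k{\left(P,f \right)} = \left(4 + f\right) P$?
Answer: $1410$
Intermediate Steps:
$k{\left(P,f \right)} = P \left(4 + f\right)$
$J{\left(H,s \right)} = - H + 5 s$ ($J{\left(H,s \right)} = s \left(4 + 1\right) - H = s 5 - H = 5 s - H = - H + 5 s$)
$47 J{\left(0,-2 \right)} \left(-16 - -13\right) = 47 \left(\left(-1\right) 0 + 5 \left(-2\right)\right) \left(-16 - -13\right) = 47 \left(0 - 10\right) \left(-16 + 13\right) = 47 \left(-10\right) \left(-3\right) = \left(-470\right) \left(-3\right) = 1410$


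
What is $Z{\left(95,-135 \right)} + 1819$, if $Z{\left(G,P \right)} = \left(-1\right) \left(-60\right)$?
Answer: $1879$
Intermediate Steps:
$Z{\left(G,P \right)} = 60$
$Z{\left(95,-135 \right)} + 1819 = 60 + 1819 = 1879$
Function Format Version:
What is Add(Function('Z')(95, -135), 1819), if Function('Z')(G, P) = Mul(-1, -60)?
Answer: 1879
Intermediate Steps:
Function('Z')(G, P) = 60
Add(Function('Z')(95, -135), 1819) = Add(60, 1819) = 1879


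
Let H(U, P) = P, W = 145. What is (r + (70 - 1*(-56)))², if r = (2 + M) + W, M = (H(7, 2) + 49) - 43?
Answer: 78961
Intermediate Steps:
M = 8 (M = (2 + 49) - 43 = 51 - 43 = 8)
r = 155 (r = (2 + 8) + 145 = 10 + 145 = 155)
(r + (70 - 1*(-56)))² = (155 + (70 - 1*(-56)))² = (155 + (70 + 56))² = (155 + 126)² = 281² = 78961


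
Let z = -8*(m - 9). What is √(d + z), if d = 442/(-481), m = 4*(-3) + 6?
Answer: √163022/37 ≈ 10.912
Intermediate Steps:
m = -6 (m = -12 + 6 = -6)
z = 120 (z = -8*(-6 - 9) = -8*(-15) = 120)
d = -34/37 (d = 442*(-1/481) = -34/37 ≈ -0.91892)
√(d + z) = √(-34/37 + 120) = √(4406/37) = √163022/37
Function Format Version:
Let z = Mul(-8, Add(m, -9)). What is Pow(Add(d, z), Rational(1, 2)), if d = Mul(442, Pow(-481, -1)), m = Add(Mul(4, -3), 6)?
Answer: Mul(Rational(1, 37), Pow(163022, Rational(1, 2))) ≈ 10.912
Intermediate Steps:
m = -6 (m = Add(-12, 6) = -6)
z = 120 (z = Mul(-8, Add(-6, -9)) = Mul(-8, -15) = 120)
d = Rational(-34, 37) (d = Mul(442, Rational(-1, 481)) = Rational(-34, 37) ≈ -0.91892)
Pow(Add(d, z), Rational(1, 2)) = Pow(Add(Rational(-34, 37), 120), Rational(1, 2)) = Pow(Rational(4406, 37), Rational(1, 2)) = Mul(Rational(1, 37), Pow(163022, Rational(1, 2)))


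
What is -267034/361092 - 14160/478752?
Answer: -346239907/450191451 ≈ -0.76909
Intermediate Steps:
-267034/361092 - 14160/478752 = -267034*1/361092 - 14160*1/478752 = -133517/180546 - 295/9974 = -346239907/450191451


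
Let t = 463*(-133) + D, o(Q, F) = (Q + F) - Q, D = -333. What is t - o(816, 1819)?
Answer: -63731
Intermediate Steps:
o(Q, F) = F (o(Q, F) = (F + Q) - Q = F)
t = -61912 (t = 463*(-133) - 333 = -61579 - 333 = -61912)
t - o(816, 1819) = -61912 - 1*1819 = -61912 - 1819 = -63731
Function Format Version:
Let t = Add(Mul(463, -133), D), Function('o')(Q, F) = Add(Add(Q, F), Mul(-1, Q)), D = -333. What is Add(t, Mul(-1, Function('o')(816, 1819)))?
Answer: -63731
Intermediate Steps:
Function('o')(Q, F) = F (Function('o')(Q, F) = Add(Add(F, Q), Mul(-1, Q)) = F)
t = -61912 (t = Add(Mul(463, -133), -333) = Add(-61579, -333) = -61912)
Add(t, Mul(-1, Function('o')(816, 1819))) = Add(-61912, Mul(-1, 1819)) = Add(-61912, -1819) = -63731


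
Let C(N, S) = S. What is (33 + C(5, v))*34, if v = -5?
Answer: 952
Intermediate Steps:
(33 + C(5, v))*34 = (33 - 5)*34 = 28*34 = 952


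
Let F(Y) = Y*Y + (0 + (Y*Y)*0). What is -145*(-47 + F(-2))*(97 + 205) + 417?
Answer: 1883387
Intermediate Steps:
F(Y) = Y² (F(Y) = Y² + (0 + Y²*0) = Y² + (0 + 0) = Y² + 0 = Y²)
-145*(-47 + F(-2))*(97 + 205) + 417 = -145*(-47 + (-2)²)*(97 + 205) + 417 = -145*(-47 + 4)*302 + 417 = -(-6235)*302 + 417 = -145*(-12986) + 417 = 1882970 + 417 = 1883387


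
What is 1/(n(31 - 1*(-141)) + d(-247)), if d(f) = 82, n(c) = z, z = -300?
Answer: -1/218 ≈ -0.0045872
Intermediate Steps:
n(c) = -300
1/(n(31 - 1*(-141)) + d(-247)) = 1/(-300 + 82) = 1/(-218) = -1/218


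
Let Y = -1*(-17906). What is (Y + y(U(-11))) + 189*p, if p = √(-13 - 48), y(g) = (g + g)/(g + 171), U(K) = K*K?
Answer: 2614397/146 + 189*I*√61 ≈ 17907.0 + 1476.1*I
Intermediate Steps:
U(K) = K²
y(g) = 2*g/(171 + g) (y(g) = (2*g)/(171 + g) = 2*g/(171 + g))
p = I*√61 (p = √(-61) = I*√61 ≈ 7.8102*I)
Y = 17906
(Y + y(U(-11))) + 189*p = (17906 + 2*(-11)²/(171 + (-11)²)) + 189*(I*√61) = (17906 + 2*121/(171 + 121)) + 189*I*√61 = (17906 + 2*121/292) + 189*I*√61 = (17906 + 2*121*(1/292)) + 189*I*√61 = (17906 + 121/146) + 189*I*√61 = 2614397/146 + 189*I*√61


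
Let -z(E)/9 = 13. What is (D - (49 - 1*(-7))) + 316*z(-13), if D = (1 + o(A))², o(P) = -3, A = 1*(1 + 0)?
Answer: -37024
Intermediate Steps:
A = 1 (A = 1*1 = 1)
z(E) = -117 (z(E) = -9*13 = -117)
D = 4 (D = (1 - 3)² = (-2)² = 4)
(D - (49 - 1*(-7))) + 316*z(-13) = (4 - (49 - 1*(-7))) + 316*(-117) = (4 - (49 + 7)) - 36972 = (4 - 1*56) - 36972 = (4 - 56) - 36972 = -52 - 36972 = -37024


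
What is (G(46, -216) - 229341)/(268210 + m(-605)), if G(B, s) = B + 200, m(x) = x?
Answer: -45819/53521 ≈ -0.85609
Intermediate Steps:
G(B, s) = 200 + B
(G(46, -216) - 229341)/(268210 + m(-605)) = ((200 + 46) - 229341)/(268210 - 605) = (246 - 229341)/267605 = -229095*1/267605 = -45819/53521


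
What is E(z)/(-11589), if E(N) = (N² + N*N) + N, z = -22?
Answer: -946/11589 ≈ -0.081629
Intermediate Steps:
E(N) = N + 2*N² (E(N) = (N² + N²) + N = 2*N² + N = N + 2*N²)
E(z)/(-11589) = -22*(1 + 2*(-22))/(-11589) = -22*(1 - 44)*(-1/11589) = -22*(-43)*(-1/11589) = 946*(-1/11589) = -946/11589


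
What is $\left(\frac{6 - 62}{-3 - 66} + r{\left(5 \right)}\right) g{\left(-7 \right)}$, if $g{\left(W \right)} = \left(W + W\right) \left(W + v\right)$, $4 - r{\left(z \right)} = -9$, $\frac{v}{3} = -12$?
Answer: $\frac{573706}{69} \approx 8314.6$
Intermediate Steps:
$v = -36$ ($v = 3 \left(-12\right) = -36$)
$r{\left(z \right)} = 13$ ($r{\left(z \right)} = 4 - -9 = 4 + 9 = 13$)
$g{\left(W \right)} = 2 W \left(-36 + W\right)$ ($g{\left(W \right)} = \left(W + W\right) \left(W - 36\right) = 2 W \left(-36 + W\right)$)
$\left(\frac{6 - 62}{-3 - 66} + r{\left(5 \right)}\right) g{\left(-7 \right)} = \left(\frac{6 - 62}{-3 - 66} + 13\right) 2 \left(-7\right) \left(-36 - 7\right) = \left(\frac{6 - 62}{-69} + 13\right) 2 \left(-7\right) \left(-43\right) = \left(\left(-56\right) \left(- \frac{1}{69}\right) + 13\right) 602 = \left(\frac{56}{69} + 13\right) 602 = \frac{953}{69} \cdot 602 = \frac{573706}{69}$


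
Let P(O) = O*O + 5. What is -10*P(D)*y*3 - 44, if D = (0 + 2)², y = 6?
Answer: -3824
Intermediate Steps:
D = 4 (D = 2² = 4)
P(O) = 5 + O² (P(O) = O² + 5 = 5 + O²)
-10*P(D)*y*3 - 44 = -10*(5 + 4²)*6*3 - 44 = -10*(5 + 16)*6*3 - 44 = -10*21*6*3 - 44 = -1260*3 - 44 = -10*378 - 44 = -3780 - 44 = -3824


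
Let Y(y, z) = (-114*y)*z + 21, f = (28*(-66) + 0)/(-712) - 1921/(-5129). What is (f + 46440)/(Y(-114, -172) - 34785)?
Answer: -5300083352/259061640639 ≈ -0.020459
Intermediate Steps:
f = 1355768/456481 (f = (-1848 + 0)*(-1/712) - 1921*(-1/5129) = -1848*(-1/712) + 1921/5129 = 231/89 + 1921/5129 = 1355768/456481 ≈ 2.9700)
Y(y, z) = 21 - 114*y*z (Y(y, z) = -114*y*z + 21 = 21 - 114*y*z)
(f + 46440)/(Y(-114, -172) - 34785) = (1355768/456481 + 46440)/((21 - 114*(-114)*(-172)) - 34785) = 21200333408/(456481*((21 - 2235312) - 34785)) = 21200333408/(456481*(-2235291 - 34785)) = (21200333408/456481)/(-2270076) = (21200333408/456481)*(-1/2270076) = -5300083352/259061640639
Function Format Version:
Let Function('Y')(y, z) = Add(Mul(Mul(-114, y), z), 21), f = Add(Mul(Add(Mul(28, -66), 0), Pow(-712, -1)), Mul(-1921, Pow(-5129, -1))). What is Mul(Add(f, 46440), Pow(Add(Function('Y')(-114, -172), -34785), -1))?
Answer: Rational(-5300083352, 259061640639) ≈ -0.020459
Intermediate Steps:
f = Rational(1355768, 456481) (f = Add(Mul(Add(-1848, 0), Rational(-1, 712)), Mul(-1921, Rational(-1, 5129))) = Add(Mul(-1848, Rational(-1, 712)), Rational(1921, 5129)) = Add(Rational(231, 89), Rational(1921, 5129)) = Rational(1355768, 456481) ≈ 2.9700)
Function('Y')(y, z) = Add(21, Mul(-114, y, z)) (Function('Y')(y, z) = Add(Mul(-114, y, z), 21) = Add(21, Mul(-114, y, z)))
Mul(Add(f, 46440), Pow(Add(Function('Y')(-114, -172), -34785), -1)) = Mul(Add(Rational(1355768, 456481), 46440), Pow(Add(Add(21, Mul(-114, -114, -172)), -34785), -1)) = Mul(Rational(21200333408, 456481), Pow(Add(Add(21, -2235312), -34785), -1)) = Mul(Rational(21200333408, 456481), Pow(Add(-2235291, -34785), -1)) = Mul(Rational(21200333408, 456481), Pow(-2270076, -1)) = Mul(Rational(21200333408, 456481), Rational(-1, 2270076)) = Rational(-5300083352, 259061640639)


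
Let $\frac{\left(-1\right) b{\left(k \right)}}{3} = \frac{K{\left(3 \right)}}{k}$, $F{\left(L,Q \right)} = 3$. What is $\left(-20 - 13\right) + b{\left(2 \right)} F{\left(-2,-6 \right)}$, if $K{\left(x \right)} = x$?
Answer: $- \frac{93}{2} \approx -46.5$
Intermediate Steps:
$b{\left(k \right)} = - \frac{9}{k}$ ($b{\left(k \right)} = - 3 \frac{3}{k} = - \frac{9}{k}$)
$\left(-20 - 13\right) + b{\left(2 \right)} F{\left(-2,-6 \right)} = \left(-20 - 13\right) + - \frac{9}{2} \cdot 3 = -33 + \left(-9\right) \frac{1}{2} \cdot 3 = -33 - \frac{27}{2} = - \frac{93}{2}$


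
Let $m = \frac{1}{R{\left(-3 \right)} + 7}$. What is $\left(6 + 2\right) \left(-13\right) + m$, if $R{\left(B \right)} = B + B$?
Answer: $-103$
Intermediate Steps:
$R{\left(B \right)} = 2 B$
$m = 1$ ($m = \frac{1}{2 \left(-3\right) + 7} = \frac{1}{-6 + 7} = 1^{-1} = 1$)
$\left(6 + 2\right) \left(-13\right) + m = \left(6 + 2\right) \left(-13\right) + 1 = 8 \left(-13\right) + 1 = -104 + 1 = -103$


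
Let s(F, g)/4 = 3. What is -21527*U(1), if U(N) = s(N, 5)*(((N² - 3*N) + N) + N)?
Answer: 0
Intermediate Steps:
s(F, g) = 12 (s(F, g) = 4*3 = 12)
U(N) = -12*N + 12*N² (U(N) = 12*(((N² - 3*N) + N) + N) = 12*((N² - 2*N) + N) = 12*(N² - N) = -12*N + 12*N²)
-21527*U(1) = -258324*(-1 + 1) = -258324*0 = -21527*0 = 0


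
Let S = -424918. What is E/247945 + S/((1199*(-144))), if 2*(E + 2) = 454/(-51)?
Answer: 895519027531/363878131320 ≈ 2.4610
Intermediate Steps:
E = -329/51 (E = -2 + (454/(-51))/2 = -2 + (454*(-1/51))/2 = -2 + (½)*(-454/51) = -2 - 227/51 = -329/51 ≈ -6.4510)
E/247945 + S/((1199*(-144))) = -329/51/247945 - 424918/(1199*(-144)) = -329/51*1/247945 - 424918/(-172656) = -329/12645195 - 424918*(-1/172656) = -329/12645195 + 212459/86328 = 895519027531/363878131320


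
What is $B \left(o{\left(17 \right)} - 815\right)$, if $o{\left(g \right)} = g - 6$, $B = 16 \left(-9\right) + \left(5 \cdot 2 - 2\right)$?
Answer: $109344$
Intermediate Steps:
$B = -136$ ($B = -144 + \left(10 - 2\right) = -144 + 8 = -136$)
$o{\left(g \right)} = -6 + g$
$B \left(o{\left(17 \right)} - 815\right) = - 136 \left(\left(-6 + 17\right) - 815\right) = - 136 \left(11 - 815\right) = \left(-136\right) \left(-804\right) = 109344$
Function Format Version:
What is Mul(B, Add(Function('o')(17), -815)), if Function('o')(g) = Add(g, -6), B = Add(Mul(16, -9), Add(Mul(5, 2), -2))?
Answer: 109344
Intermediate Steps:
B = -136 (B = Add(-144, Add(10, -2)) = Add(-144, 8) = -136)
Function('o')(g) = Add(-6, g)
Mul(B, Add(Function('o')(17), -815)) = Mul(-136, Add(Add(-6, 17), -815)) = Mul(-136, Add(11, -815)) = Mul(-136, -804) = 109344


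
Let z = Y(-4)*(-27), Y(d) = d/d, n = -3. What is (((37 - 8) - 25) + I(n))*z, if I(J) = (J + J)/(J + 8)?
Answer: -378/5 ≈ -75.600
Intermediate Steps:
Y(d) = 1
z = -27 (z = 1*(-27) = -27)
I(J) = 2*J/(8 + J) (I(J) = (2*J)/(8 + J) = 2*J/(8 + J))
(((37 - 8) - 25) + I(n))*z = (((37 - 8) - 25) + 2*(-3)/(8 - 3))*(-27) = ((29 - 25) + 2*(-3)/5)*(-27) = (4 + 2*(-3)*(⅕))*(-27) = (4 - 6/5)*(-27) = (14/5)*(-27) = -378/5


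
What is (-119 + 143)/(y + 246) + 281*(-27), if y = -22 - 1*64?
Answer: -151737/20 ≈ -7586.9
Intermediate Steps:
y = -86 (y = -22 - 64 = -86)
(-119 + 143)/(y + 246) + 281*(-27) = (-119 + 143)/(-86 + 246) + 281*(-27) = 24/160 - 7587 = 24*(1/160) - 7587 = 3/20 - 7587 = -151737/20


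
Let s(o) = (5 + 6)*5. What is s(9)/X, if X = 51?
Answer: 55/51 ≈ 1.0784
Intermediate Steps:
s(o) = 55 (s(o) = 11*5 = 55)
s(9)/X = 55/51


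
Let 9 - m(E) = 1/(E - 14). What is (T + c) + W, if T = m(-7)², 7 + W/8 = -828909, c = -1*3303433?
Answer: -4381193501/441 ≈ -9.9347e+6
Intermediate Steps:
m(E) = 9 - 1/(-14 + E) (m(E) = 9 - 1/(E - 14) = 9 - 1/(-14 + E))
c = -3303433
W = -6631328 (W = -56 + 8*(-828909) = -56 - 6631272 = -6631328)
T = 36100/441 (T = ((-127 + 9*(-7))/(-14 - 7))² = ((-127 - 63)/(-21))² = (-1/21*(-190))² = (190/21)² = 36100/441 ≈ 81.859)
(T + c) + W = (36100/441 - 3303433) - 6631328 = -1456777853/441 - 6631328 = -4381193501/441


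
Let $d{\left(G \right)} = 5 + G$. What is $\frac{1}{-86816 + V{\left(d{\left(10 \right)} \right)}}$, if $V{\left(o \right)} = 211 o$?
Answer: $- \frac{1}{83651} \approx -1.1954 \cdot 10^{-5}$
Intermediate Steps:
$\frac{1}{-86816 + V{\left(d{\left(10 \right)} \right)}} = \frac{1}{-86816 + 211 \left(5 + 10\right)} = \frac{1}{-86816 + 211 \cdot 15} = \frac{1}{-86816 + 3165} = \frac{1}{-83651} = - \frac{1}{83651}$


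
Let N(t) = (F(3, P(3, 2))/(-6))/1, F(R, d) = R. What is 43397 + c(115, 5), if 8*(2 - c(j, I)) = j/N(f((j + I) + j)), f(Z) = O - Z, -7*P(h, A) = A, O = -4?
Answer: 173711/4 ≈ 43428.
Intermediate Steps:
P(h, A) = -A/7
f(Z) = -4 - Z
N(t) = -1/2 (N(t) = (3/(-6))/1 = (3*(-1/6))*1 = -1/2*1 = -1/2)
c(j, I) = 2 + j/4 (c(j, I) = 2 - j/(8*(-1/2)) = 2 - j*(-2)/8 = 2 - (-1)*j/4 = 2 + j/4)
43397 + c(115, 5) = 43397 + (2 + (1/4)*115) = 43397 + (2 + 115/4) = 43397 + 123/4 = 173711/4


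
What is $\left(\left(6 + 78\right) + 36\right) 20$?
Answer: $2400$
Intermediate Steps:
$\left(\left(6 + 78\right) + 36\right) 20 = \left(84 + 36\right) 20 = 120 \cdot 20 = 2400$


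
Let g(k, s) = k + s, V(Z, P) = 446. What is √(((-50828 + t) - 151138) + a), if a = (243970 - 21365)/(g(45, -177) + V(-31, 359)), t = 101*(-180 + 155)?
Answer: I*√20092096666/314 ≈ 451.42*I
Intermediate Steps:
t = -2525 (t = 101*(-25) = -2525)
a = 222605/314 (a = (243970 - 21365)/((45 - 177) + 446) = 222605/(-132 + 446) = 222605/314 ≈ 708.93)
√(((-50828 + t) - 151138) + a) = √(((-50828 - 2525) - 151138) + 222605/314) = √((-53353 - 151138) + 222605/314) = √(-204491 + 222605/314) = √(-63987569/314) = I*√20092096666/314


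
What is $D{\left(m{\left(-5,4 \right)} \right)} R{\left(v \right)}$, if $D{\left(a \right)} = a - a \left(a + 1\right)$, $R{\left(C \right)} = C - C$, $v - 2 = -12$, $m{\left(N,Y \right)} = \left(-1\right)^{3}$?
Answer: $0$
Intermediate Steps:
$m{\left(N,Y \right)} = -1$
$v = -10$ ($v = 2 - 12 = -10$)
$R{\left(C \right)} = 0$
$D{\left(a \right)} = a - a \left(1 + a\right)$
$D{\left(m{\left(-5,4 \right)} \right)} R{\left(v \right)} = - \left(-1\right)^{2} \cdot 0 = \left(-1\right) 1 \cdot 0 = \left(-1\right) 0 = 0$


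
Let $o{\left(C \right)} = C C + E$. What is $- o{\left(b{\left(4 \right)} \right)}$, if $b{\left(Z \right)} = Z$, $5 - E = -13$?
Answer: $-34$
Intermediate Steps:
$E = 18$ ($E = 5 - -13 = 5 + 13 = 18$)
$o{\left(C \right)} = 18 + C^{2}$ ($o{\left(C \right)} = C C + 18 = C^{2} + 18 = 18 + C^{2}$)
$- o{\left(b{\left(4 \right)} \right)} = - (18 + 4^{2}) = - (18 + 16) = \left(-1\right) 34 = -34$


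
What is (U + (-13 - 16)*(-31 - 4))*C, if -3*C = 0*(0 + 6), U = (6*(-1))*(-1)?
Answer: 0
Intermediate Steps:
U = 6 (U = -6*(-1) = 6)
C = 0 (C = -0*(0 + 6) = -0*6 = -⅓*0 = 0)
(U + (-13 - 16)*(-31 - 4))*C = (6 + (-13 - 16)*(-31 - 4))*0 = (6 - 29*(-35))*0 = (6 + 1015)*0 = 1021*0 = 0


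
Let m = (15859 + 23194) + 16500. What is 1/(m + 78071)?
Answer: 1/133624 ≈ 7.4837e-6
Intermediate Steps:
m = 55553 (m = 39053 + 16500 = 55553)
1/(m + 78071) = 1/(55553 + 78071) = 1/133624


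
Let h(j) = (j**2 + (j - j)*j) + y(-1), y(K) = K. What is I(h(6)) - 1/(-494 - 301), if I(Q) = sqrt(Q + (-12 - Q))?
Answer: 1/795 + 2*I*sqrt(3) ≈ 0.0012579 + 3.4641*I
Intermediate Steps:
h(j) = -1 + j**2 (h(j) = (j**2 + (j - j)*j) - 1 = (j**2 + 0*j) - 1 = (j**2 + 0) - 1 = j**2 - 1 = -1 + j**2)
I(Q) = 2*I*sqrt(3) (I(Q) = sqrt(-12) = 2*I*sqrt(3))
I(h(6)) - 1/(-494 - 301) = 2*I*sqrt(3) - 1/(-494 - 301) = 2*I*sqrt(3) - 1/(-795) = 2*I*sqrt(3) - 1*(-1/795) = 2*I*sqrt(3) + 1/795 = 1/795 + 2*I*sqrt(3)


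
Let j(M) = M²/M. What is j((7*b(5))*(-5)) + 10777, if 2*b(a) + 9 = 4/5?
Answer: 21841/2 ≈ 10921.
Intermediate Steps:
b(a) = -41/10 (b(a) = -9/2 + (4/5)/2 = -9/2 + (4*(⅕))/2 = -9/2 + (½)*(⅘) = -9/2 + ⅖ = -41/10)
j(M) = M
j((7*b(5))*(-5)) + 10777 = (7*(-41/10))*(-5) + 10777 = -287/10*(-5) + 10777 = 287/2 + 10777 = 21841/2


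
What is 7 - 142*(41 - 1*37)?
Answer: -561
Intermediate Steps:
7 - 142*(41 - 1*37) = 7 - 142*(41 - 37) = 7 - 142*4 = 7 - 568 = -561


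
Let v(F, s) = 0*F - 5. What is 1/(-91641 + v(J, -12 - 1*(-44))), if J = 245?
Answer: -1/91646 ≈ -1.0912e-5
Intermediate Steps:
v(F, s) = -5 (v(F, s) = 0 - 5 = -5)
1/(-91641 + v(J, -12 - 1*(-44))) = 1/(-91641 - 5) = 1/(-91646) = -1/91646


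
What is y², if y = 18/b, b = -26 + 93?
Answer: 324/4489 ≈ 0.072176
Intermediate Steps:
b = 67
y = 18/67 ≈ 0.26866
y² = (18/67)² = 324/4489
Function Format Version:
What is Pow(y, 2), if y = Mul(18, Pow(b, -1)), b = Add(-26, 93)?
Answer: Rational(324, 4489) ≈ 0.072176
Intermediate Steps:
b = 67
y = Rational(18, 67) (y = Mul(18, Pow(67, -1)) = Mul(18, Rational(1, 67)) = Rational(18, 67) ≈ 0.26866)
Pow(y, 2) = Pow(Rational(18, 67), 2) = Rational(324, 4489)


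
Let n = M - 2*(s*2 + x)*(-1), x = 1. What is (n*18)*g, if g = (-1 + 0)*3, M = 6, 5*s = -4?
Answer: -1296/5 ≈ -259.20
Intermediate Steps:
s = -4/5 (s = (1/5)*(-4) = -4/5 ≈ -0.80000)
g = -3 (g = -1*3 = -3)
n = 24/5 (n = 6 - 2*(-4/5*2 + 1)*(-1) = 6 - 2*(-8/5 + 1)*(-1) = 6 - 2*(-3/5)*(-1) = 6 + (6/5)*(-1) = 6 - 6/5 = 24/5 ≈ 4.8000)
(n*18)*g = ((24/5)*18)*(-3) = (432/5)*(-3) = -1296/5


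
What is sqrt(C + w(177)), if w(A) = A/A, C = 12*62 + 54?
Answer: sqrt(799) ≈ 28.267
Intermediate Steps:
C = 798 (C = 744 + 54 = 798)
w(A) = 1
sqrt(C + w(177)) = sqrt(798 + 1) = sqrt(799)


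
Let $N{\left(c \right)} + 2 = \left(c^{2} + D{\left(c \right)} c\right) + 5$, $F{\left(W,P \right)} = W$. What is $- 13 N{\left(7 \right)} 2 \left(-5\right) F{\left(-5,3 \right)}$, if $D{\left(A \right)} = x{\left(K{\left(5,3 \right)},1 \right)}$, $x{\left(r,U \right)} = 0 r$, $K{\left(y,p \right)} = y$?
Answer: $-33800$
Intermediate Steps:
$x{\left(r,U \right)} = 0$
$D{\left(A \right)} = 0$
$N{\left(c \right)} = 3 + c^{2}$ ($N{\left(c \right)} = -2 + \left(\left(c^{2} + 0 c\right) + 5\right) = -2 + \left(\left(c^{2} + 0\right) + 5\right) = -2 + \left(c^{2} + 5\right) = -2 + \left(5 + c^{2}\right) = 3 + c^{2}$)
$- 13 N{\left(7 \right)} 2 \left(-5\right) F{\left(-5,3 \right)} = - 13 \left(3 + 7^{2}\right) 2 \left(-5\right) \left(-5\right) = - 13 \left(3 + 49\right) \left(\left(-10\right) \left(-5\right)\right) = \left(-13\right) 52 \cdot 50 = \left(-676\right) 50 = -33800$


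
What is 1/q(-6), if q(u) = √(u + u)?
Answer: -I*√3/6 ≈ -0.28868*I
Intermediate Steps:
q(u) = √2*√u (q(u) = √(2*u) = √2*√u)
1/q(-6) = 1/(√2*√(-6)) = 1/(√2*(I*√6)) = 1/(2*I*√3) = -I*√3/6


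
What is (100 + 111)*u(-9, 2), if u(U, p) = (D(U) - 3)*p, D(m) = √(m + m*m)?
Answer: -1266 + 2532*√2 ≈ 2314.8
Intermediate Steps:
D(m) = √(m + m²)
u(U, p) = p*(-3 + √(U*(1 + U))) (u(U, p) = (√(U*(1 + U)) - 3)*p = (-3 + √(U*(1 + U)))*p = p*(-3 + √(U*(1 + U))))
(100 + 111)*u(-9, 2) = (100 + 111)*(2*(-3 + √(-9*(1 - 9)))) = 211*(2*(-3 + √(-9*(-8)))) = 211*(2*(-3 + √72)) = 211*(2*(-3 + 6*√2)) = 211*(-6 + 12*√2) = -1266 + 2532*√2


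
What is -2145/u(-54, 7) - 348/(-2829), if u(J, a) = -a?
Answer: 2023547/6601 ≈ 306.55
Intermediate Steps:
-2145/u(-54, 7) - 348/(-2829) = -2145/((-1*7)) - 348/(-2829) = -2145/(-7) - 348*(-1/2829) = -2145*(-⅐) + 116/943 = 2145/7 + 116/943 = 2023547/6601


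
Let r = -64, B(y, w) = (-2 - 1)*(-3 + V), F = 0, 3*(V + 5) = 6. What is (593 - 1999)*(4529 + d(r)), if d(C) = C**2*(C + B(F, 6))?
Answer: 258545122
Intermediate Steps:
V = -3 (V = -5 + (1/3)*6 = -5 + 2 = -3)
B(y, w) = 18 (B(y, w) = (-2 - 1)*(-3 - 3) = -3*(-6) = 18)
d(C) = C**2*(18 + C) (d(C) = C**2*(C + 18) = C**2*(18 + C))
(593 - 1999)*(4529 + d(r)) = (593 - 1999)*(4529 + (-64)**2*(18 - 64)) = -1406*(4529 + 4096*(-46)) = -1406*(4529 - 188416) = -1406*(-183887) = 258545122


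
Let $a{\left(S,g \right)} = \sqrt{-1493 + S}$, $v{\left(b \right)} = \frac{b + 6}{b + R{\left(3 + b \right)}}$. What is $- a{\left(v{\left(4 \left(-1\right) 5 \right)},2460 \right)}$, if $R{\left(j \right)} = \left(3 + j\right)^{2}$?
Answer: $- \frac{3 i \sqrt{321178}}{44} \approx - 38.64 i$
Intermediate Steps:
$v{\left(b \right)} = \frac{6 + b}{b + \left(6 + b\right)^{2}}$ ($v{\left(b \right)} = \frac{b + 6}{b + \left(3 + \left(3 + b\right)\right)^{2}} = \frac{6 + b}{b + \left(6 + b\right)^{2}}$)
$- a{\left(v{\left(4 \left(-1\right) 5 \right)},2460 \right)} = - \sqrt{-1493 + \frac{6 + 4 \left(-1\right) 5}{4 \left(-1\right) 5 + \left(6 + 4 \left(-1\right) 5\right)^{2}}} = - \sqrt{-1493 + \frac{6 - 20}{\left(-4\right) 5 + \left(6 - 20\right)^{2}}} = - \sqrt{-1493 + \frac{6 - 20}{-20 + \left(6 - 20\right)^{2}}} = - \sqrt{-1493 + \frac{1}{-20 + \left(-14\right)^{2}} \left(-14\right)} = - \sqrt{-1493 + \frac{1}{-20 + 196} \left(-14\right)} = - \sqrt{-1493 + \frac{1}{176} \left(-14\right)} = - \sqrt{-1493 - \frac{7}{88}} = - \sqrt{- \frac{131391}{88}} = - \frac{3 i \sqrt{321178}}{44}$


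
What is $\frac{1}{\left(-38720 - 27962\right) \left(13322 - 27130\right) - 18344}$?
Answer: $\frac{1}{920726712} \approx 1.0861 \cdot 10^{-9}$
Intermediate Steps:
$\frac{1}{\left(-38720 - 27962\right) \left(13322 - 27130\right) - 18344} = \frac{1}{\left(-66682\right) \left(-13808\right) - 18344} = \frac{1}{920745056 - 18344} = \frac{1}{920726712}$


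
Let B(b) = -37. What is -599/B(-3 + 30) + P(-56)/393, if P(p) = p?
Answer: 233335/14541 ≈ 16.047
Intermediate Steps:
-599/B(-3 + 30) + P(-56)/393 = -599/(-37) - 56/393 = -599*(-1/37) - 56*1/393 = 599/37 - 56/393 = 233335/14541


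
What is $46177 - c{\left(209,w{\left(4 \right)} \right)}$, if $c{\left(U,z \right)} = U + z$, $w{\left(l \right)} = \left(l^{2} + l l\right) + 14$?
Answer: $45922$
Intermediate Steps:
$w{\left(l \right)} = 14 + 2 l^{2}$ ($w{\left(l \right)} = \left(l^{2} + l^{2}\right) + 14 = 2 l^{2} + 14 = 14 + 2 l^{2}$)
$46177 - c{\left(209,w{\left(4 \right)} \right)} = 46177 - \left(209 + \left(14 + 2 \cdot 4^{2}\right)\right) = 46177 - \left(209 + \left(14 + 2 \cdot 16\right)\right) = 46177 - \left(209 + \left(14 + 32\right)\right) = 46177 - \left(209 + 46\right) = 46177 - 255 = 45922$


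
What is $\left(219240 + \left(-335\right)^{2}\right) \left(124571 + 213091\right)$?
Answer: $111923134830$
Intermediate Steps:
$\left(219240 + \left(-335\right)^{2}\right) \left(124571 + 213091\right) = \left(219240 + 112225\right) 337662 = 331465 \cdot 337662 = 111923134830$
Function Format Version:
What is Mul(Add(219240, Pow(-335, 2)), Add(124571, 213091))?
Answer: 111923134830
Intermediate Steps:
Mul(Add(219240, Pow(-335, 2)), Add(124571, 213091)) = Mul(Add(219240, 112225), 337662) = Mul(331465, 337662) = 111923134830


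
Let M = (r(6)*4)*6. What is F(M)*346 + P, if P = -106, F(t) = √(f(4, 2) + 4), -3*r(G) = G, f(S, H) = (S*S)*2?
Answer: 1970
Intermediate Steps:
f(S, H) = 2*S² (f(S, H) = S²*2 = 2*S²)
r(G) = -G/3
M = -48 (M = (-⅓*6*4)*6 = -2*4*6 = -8*6 = -48)
F(t) = 6 (F(t) = √(2*4² + 4) = √(2*16 + 4) = √(32 + 4) = √36 = 6)
F(M)*346 + P = 6*346 - 106 = 2076 - 106 = 1970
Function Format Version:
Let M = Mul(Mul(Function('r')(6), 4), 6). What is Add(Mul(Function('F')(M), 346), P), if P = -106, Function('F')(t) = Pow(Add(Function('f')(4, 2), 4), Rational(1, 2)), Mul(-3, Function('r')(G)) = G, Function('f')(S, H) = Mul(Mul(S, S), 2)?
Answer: 1970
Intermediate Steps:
Function('f')(S, H) = Mul(2, Pow(S, 2)) (Function('f')(S, H) = Mul(Pow(S, 2), 2) = Mul(2, Pow(S, 2)))
Function('r')(G) = Mul(Rational(-1, 3), G)
M = -48 (M = Mul(Mul(Mul(Rational(-1, 3), 6), 4), 6) = Mul(Mul(-2, 4), 6) = Mul(-8, 6) = -48)
Function('F')(t) = 6 (Function('F')(t) = Pow(Add(Mul(2, Pow(4, 2)), 4), Rational(1, 2)) = Pow(Add(Mul(2, 16), 4), Rational(1, 2)) = Pow(Add(32, 4), Rational(1, 2)) = Pow(36, Rational(1, 2)) = 6)
Add(Mul(Function('F')(M), 346), P) = Add(Mul(6, 346), -106) = Add(2076, -106) = 1970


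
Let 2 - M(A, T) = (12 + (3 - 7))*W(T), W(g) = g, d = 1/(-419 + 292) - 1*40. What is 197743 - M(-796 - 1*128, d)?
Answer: 25072459/127 ≈ 1.9742e+5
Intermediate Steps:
d = -5081/127 (d = 1/(-127) - 40 = -1/127 - 40 = -5081/127 ≈ -40.008)
M(A, T) = 2 - 8*T (M(A, T) = 2 - (12 + (3 - 7))*T = 2 - (12 - 4)*T = 2 - 8*T)
197743 - M(-796 - 1*128, d) = 197743 - (2 - 8*(-5081/127)) = 197743 - (2 + 40648/127) = 197743 - 1*40902/127 = 197743 - 40902/127 = 25072459/127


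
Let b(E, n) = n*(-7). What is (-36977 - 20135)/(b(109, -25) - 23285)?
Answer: 28556/11555 ≈ 2.4713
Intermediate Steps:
b(E, n) = -7*n
(-36977 - 20135)/(b(109, -25) - 23285) = (-36977 - 20135)/(-7*(-25) - 23285) = -57112/(175 - 23285) = -57112/(-23110) = -57112*(-1/23110) = 28556/11555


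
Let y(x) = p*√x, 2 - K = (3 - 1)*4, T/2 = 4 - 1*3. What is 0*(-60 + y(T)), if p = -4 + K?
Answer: 0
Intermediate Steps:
T = 2 (T = 2*(4 - 1*3) = 2*(4 - 3) = 2*1 = 2)
K = -6 (K = 2 - (3 - 1)*4 = 2 - 2*4 = 2 - 1*8 = 2 - 8 = -6)
p = -10 (p = -4 - 6 = -10)
y(x) = -10*√x
0*(-60 + y(T)) = 0*(-60 - 10*√2) = 0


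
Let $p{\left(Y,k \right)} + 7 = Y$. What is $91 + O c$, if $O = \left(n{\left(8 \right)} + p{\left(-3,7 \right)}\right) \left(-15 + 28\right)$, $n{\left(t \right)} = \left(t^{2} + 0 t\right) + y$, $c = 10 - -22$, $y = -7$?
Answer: $19643$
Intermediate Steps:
$p{\left(Y,k \right)} = -7 + Y$
$c = 32$ ($c = 10 + 22 = 32$)
$n{\left(t \right)} = -7 + t^{2}$ ($n{\left(t \right)} = \left(t^{2} + 0 t\right) - 7 = \left(t^{2} + 0\right) - 7 = t^{2} - 7 = -7 + t^{2}$)
$O = 611$ ($O = \left(\left(-7 + 8^{2}\right) - 10\right) \left(-15 + 28\right) = \left(\left(-7 + 64\right) - 10\right) 13 = \left(57 - 10\right) 13 = 47 \cdot 13 = 611$)
$91 + O c = 91 + 611 \cdot 32 = 91 + 19552 = 19643$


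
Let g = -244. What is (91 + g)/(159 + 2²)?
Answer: -153/163 ≈ -0.93865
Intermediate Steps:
(91 + g)/(159 + 2²) = (91 - 244)/(159 + 2²) = -153/(159 + 4) = -153/163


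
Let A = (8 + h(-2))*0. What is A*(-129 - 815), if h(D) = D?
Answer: 0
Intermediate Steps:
A = 0 (A = (8 - 2)*0 = 6*0 = 0)
A*(-129 - 815) = 0*(-129 - 815) = 0*(-944) = 0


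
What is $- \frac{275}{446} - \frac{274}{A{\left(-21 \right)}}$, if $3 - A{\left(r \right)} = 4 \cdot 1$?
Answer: $\frac{121929}{446} \approx 273.38$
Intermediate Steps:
$A{\left(r \right)} = -1$ ($A{\left(r \right)} = 3 - 4 \cdot 1 = 3 - 4 = -1$)
$- \frac{275}{446} - \frac{274}{A{\left(-21 \right)}} = - \frac{275}{446} - \frac{274}{-1} = \left(-275\right) \frac{1}{446} - -274 = - \frac{275}{446} + 274 = \frac{121929}{446}$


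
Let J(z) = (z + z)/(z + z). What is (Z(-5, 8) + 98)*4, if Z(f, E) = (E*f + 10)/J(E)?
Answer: 272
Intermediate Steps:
J(z) = 1 (J(z) = (2*z)/((2*z)) = (2*z)*(1/(2*z)) = 1)
Z(f, E) = 10 + E*f (Z(f, E) = (E*f + 10)/1 = (10 + E*f)*1 = 10 + E*f)
(Z(-5, 8) + 98)*4 = ((10 + 8*(-5)) + 98)*4 = ((10 - 40) + 98)*4 = (-30 + 98)*4 = 68*4 = 272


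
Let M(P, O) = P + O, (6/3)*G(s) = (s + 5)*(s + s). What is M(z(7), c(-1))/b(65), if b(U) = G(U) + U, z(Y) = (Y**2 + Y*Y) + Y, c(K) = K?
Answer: 8/355 ≈ 0.022535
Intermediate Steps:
G(s) = s*(5 + s) (G(s) = ((s + 5)*(s + s))/2 = ((5 + s)*(2*s))/2 = (2*s*(5 + s))/2 = s*(5 + s))
z(Y) = Y + 2*Y**2 (z(Y) = (Y**2 + Y**2) + Y = 2*Y**2 + Y = Y + 2*Y**2)
M(P, O) = O + P
b(U) = U + U*(5 + U) (b(U) = U*(5 + U) + U = U + U*(5 + U))
M(z(7), c(-1))/b(65) = (-1 + 7*(1 + 2*7))/((65*(6 + 65))) = (-1 + 7*(1 + 14))/((65*71)) = (-1 + 7*15)/4615 = (-1 + 105)*(1/4615) = 104*(1/4615) = 8/355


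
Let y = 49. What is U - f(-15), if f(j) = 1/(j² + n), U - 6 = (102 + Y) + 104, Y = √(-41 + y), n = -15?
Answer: 44519/210 + 2*√2 ≈ 214.82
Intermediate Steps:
Y = 2*√2 (Y = √(-41 + 49) = √8 = 2*√2 ≈ 2.8284)
U = 212 + 2*√2 (U = 6 + ((102 + 2*√2) + 104) = 6 + (206 + 2*√2) = 212 + 2*√2 ≈ 214.83)
f(j) = 1/(-15 + j²) (f(j) = 1/(j² - 15) = 1/(-15 + j²))
U - f(-15) = (212 + 2*√2) - 1/(-15 + (-15)²) = (212 + 2*√2) - 1/(-15 + 225) = (212 + 2*√2) - 1/210 = 44519/210 + 2*√2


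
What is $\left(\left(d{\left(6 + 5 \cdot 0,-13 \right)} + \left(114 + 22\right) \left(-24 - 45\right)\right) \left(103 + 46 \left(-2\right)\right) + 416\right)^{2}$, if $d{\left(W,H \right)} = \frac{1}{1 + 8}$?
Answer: $\frac{856107918121}{81} \approx 1.0569 \cdot 10^{10}$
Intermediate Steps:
$d{\left(W,H \right)} = \frac{1}{9}$
$\left(\left(d{\left(6 + 5 \cdot 0,-13 \right)} + \left(114 + 22\right) \left(-24 - 45\right)\right) \left(103 + 46 \left(-2\right)\right) + 416\right)^{2} = \left(\left(\frac{1}{9} + \left(114 + 22\right) \left(-24 - 45\right)\right) \left(103 + 46 \left(-2\right)\right) + 416\right)^{2} = \left(\left(\frac{1}{9} + 136 \left(-69\right)\right) \left(103 - 92\right) + 416\right)^{2} = \left(\left(\frac{1}{9} - 9384\right) 11 + 416\right)^{2} = \left(\left(- \frac{84455}{9}\right) 11 + 416\right)^{2} = \left(- \frac{929005}{9} + 416\right)^{2} = \left(- \frac{925261}{9}\right)^{2} = \frac{856107918121}{81}$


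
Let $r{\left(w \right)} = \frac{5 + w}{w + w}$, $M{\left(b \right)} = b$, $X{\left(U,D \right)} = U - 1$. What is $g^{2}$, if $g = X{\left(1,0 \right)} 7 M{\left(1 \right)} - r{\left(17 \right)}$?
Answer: $\frac{121}{289} \approx 0.41868$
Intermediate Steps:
$X{\left(U,D \right)} = -1 + U$
$r{\left(w \right)} = \frac{5 + w}{2 w}$
$g = - \frac{11}{17}$ ($g = \left(-1 + 1\right) 7 \cdot 1 - \frac{5 + 17}{2 \cdot 17} = 0 \cdot 7 \cdot 1 - \frac{1}{2} \cdot \frac{1}{17} \cdot 22 = 0 \cdot 1 - \frac{11}{17} = 0 - \frac{11}{17} = - \frac{11}{17} \approx -0.64706$)
$g^{2} = \left(- \frac{11}{17}\right)^{2} = \frac{121}{289}$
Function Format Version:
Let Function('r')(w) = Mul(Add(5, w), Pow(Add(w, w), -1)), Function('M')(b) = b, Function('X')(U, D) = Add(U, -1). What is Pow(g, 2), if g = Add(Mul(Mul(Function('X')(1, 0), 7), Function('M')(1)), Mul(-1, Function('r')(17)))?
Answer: Rational(121, 289) ≈ 0.41868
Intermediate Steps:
Function('X')(U, D) = Add(-1, U)
Function('r')(w) = Mul(Rational(1, 2), Pow(w, -1), Add(5, w)) (Function('r')(w) = Mul(Add(5, w), Pow(Mul(2, w), -1)) = Mul(Add(5, w), Mul(Rational(1, 2), Pow(w, -1))) = Mul(Rational(1, 2), Pow(w, -1), Add(5, w)))
g = Rational(-11, 17) (g = Add(Mul(Mul(Add(-1, 1), 7), 1), Mul(-1, Mul(Rational(1, 2), Pow(17, -1), Add(5, 17)))) = Add(Mul(Mul(0, 7), 1), Mul(-1, Mul(Rational(1, 2), Rational(1, 17), 22))) = Add(Mul(0, 1), Mul(-1, Rational(11, 17))) = Add(0, Rational(-11, 17)) = Rational(-11, 17) ≈ -0.64706)
Pow(g, 2) = Pow(Rational(-11, 17), 2) = Rational(121, 289)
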